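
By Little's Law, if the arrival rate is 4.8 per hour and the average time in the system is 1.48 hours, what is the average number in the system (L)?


L = lambda * W = 4.8 * 1.48 = 7.1

7.1


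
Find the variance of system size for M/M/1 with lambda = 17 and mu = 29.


rho = 17/29; Var(N) = rho/(1-rho)^2 = 3.42

3.42


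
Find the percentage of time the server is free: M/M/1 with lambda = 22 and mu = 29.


Idle fraction = (1 - rho) * 100 = (1 - 22/29) * 100 = 24.1%

24.1%


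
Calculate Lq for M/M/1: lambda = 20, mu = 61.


rho = 20/61; Lq = rho^2/(1-rho) = 0.16

0.16


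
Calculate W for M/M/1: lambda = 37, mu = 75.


W = 1/(mu - lambda) = 1/(75 - 37) = 0.0263 hours

0.0263 hours


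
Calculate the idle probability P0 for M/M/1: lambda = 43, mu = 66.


P0 = 1 - rho = 1 - 43/66 = 0.3485

0.3485


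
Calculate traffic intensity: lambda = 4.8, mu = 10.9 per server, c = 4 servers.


rho = lambda / (c * mu) = 4.8 / (4 * 10.9) = 0.1101

0.1101


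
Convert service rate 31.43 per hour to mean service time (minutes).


Mean service time = 60/mu = 60/31.43 = 1.91 minutes

1.91 minutes


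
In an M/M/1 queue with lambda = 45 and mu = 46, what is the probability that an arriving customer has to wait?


P(wait) = rho = lambda/mu = 45/46 = 0.9783

0.9783


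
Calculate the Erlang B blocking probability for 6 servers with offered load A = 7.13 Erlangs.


B(N,A) = (A^N/N!) / sum(A^k/k!, k=0..N) with N=6, A=7.13 = 0.3394

0.3394


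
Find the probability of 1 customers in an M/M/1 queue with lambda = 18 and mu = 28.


rho = 18/28; P(n) = (1-rho)*rho^n = (1-18/28)*(18/28)^1 = 0.2296

0.2296


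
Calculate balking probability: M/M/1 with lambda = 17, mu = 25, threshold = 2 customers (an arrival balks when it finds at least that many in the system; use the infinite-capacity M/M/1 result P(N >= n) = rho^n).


P(N >= 2) = rho^2 = (17/25)^2 = 0.4624

0.4624


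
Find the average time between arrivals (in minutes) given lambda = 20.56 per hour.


Mean interarrival time = 60/lambda = 60/20.56 = 2.92 minutes

2.92 minutes


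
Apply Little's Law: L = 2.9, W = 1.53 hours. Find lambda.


lambda = L / W = 2.9 / 1.53 = 1.9 per hour

1.9 per hour


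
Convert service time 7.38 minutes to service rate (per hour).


mu = 60 / avg_service_time = 60 / 7.38 = 8.13 per hour

8.13 per hour


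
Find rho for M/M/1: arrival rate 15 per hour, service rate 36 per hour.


rho = lambda/mu = 15/36 = 0.4167

0.4167


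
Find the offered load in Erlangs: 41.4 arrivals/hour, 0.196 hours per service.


Offered load a = lambda * E[S] = 41.4 * 0.196 = 8.11 Erlangs

8.11 Erlangs


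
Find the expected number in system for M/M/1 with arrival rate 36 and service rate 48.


rho = 36/48; L = rho/(1-rho) = 3.0

3.0


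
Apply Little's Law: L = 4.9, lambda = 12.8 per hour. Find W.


W = L / lambda = 4.9 / 12.8 = 0.3828 hours

0.3828 hours


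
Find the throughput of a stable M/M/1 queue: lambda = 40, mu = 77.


For a stable queue (lambda < mu), throughput = lambda = 40 per hour

40 per hour


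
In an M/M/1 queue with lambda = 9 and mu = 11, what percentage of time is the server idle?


Idle fraction = (1 - rho) * 100 = (1 - 9/11) * 100 = 18.2%

18.2%


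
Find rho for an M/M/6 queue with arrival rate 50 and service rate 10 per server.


rho = lambda/(c*mu) = 50/(6*10) = 0.8333

0.8333


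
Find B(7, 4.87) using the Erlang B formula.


B(N,A) = (A^N/N!) / sum(A^k/k!, k=0..N) with N=7, A=4.87 = 0.1124

0.1124


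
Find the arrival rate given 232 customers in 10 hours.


lambda = total arrivals / time = 232 / 10 = 23.2 per hour

23.2 per hour


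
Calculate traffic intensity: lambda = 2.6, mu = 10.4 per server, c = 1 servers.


rho = lambda / (c * mu) = 2.6 / (1 * 10.4) = 0.25

0.25


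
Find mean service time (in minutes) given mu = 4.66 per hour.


Mean service time = 60/mu = 60/4.66 = 12.88 minutes

12.88 minutes


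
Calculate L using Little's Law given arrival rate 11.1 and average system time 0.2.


L = lambda * W = 11.1 * 0.2 = 2.22

2.22


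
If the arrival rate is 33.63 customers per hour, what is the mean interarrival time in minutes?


Mean interarrival time = 60/lambda = 60/33.63 = 1.78 minutes

1.78 minutes


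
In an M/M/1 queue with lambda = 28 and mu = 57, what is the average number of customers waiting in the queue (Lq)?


rho = 28/57; Lq = rho^2/(1-rho) = 0.47

0.47


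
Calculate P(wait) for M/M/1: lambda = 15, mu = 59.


P(wait) = rho = lambda/mu = 15/59 = 0.2542

0.2542


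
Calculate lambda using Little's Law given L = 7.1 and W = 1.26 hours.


lambda = L / W = 7.1 / 1.26 = 5.63 per hour

5.63 per hour


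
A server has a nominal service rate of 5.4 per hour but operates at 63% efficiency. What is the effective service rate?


Effective rate = mu * efficiency = 5.4 * 0.63 = 3.4 per hour

3.4 per hour


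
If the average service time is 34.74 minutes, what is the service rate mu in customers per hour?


mu = 60 / avg_service_time = 60 / 34.74 = 1.73 per hour

1.73 per hour


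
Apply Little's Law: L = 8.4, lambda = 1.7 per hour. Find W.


W = L / lambda = 8.4 / 1.7 = 4.9412 hours

4.9412 hours


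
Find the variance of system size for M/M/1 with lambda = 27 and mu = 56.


rho = 27/56; Var(N) = rho/(1-rho)^2 = 1.8

1.8


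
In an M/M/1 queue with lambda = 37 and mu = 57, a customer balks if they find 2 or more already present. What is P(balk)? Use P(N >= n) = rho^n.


P(N >= 2) = rho^2 = (37/57)^2 = 0.4214

0.4214


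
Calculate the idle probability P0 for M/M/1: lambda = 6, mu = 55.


P0 = 1 - rho = 1 - 6/55 = 0.8909

0.8909


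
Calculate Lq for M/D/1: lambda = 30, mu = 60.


M/D/1: Lq = rho^2 / (2*(1-rho)) where rho = 30/60; Lq = 0.25

0.25


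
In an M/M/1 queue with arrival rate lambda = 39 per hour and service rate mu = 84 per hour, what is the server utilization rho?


rho = lambda/mu = 39/84 = 0.4643

0.4643


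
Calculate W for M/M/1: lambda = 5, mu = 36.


W = 1/(mu - lambda) = 1/(36 - 5) = 0.0323 hours

0.0323 hours


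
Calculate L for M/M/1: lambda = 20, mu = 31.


rho = 20/31; L = rho/(1-rho) = 1.82

1.82


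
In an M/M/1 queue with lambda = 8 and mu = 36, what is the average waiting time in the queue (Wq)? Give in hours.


rho = 8/36; Wq = rho/(mu - lambda) = 0.0079 hours

0.0079 hours


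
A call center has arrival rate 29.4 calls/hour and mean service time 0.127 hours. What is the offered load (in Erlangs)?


Offered load a = lambda * E[S] = 29.4 * 0.127 = 3.73 Erlangs

3.73 Erlangs


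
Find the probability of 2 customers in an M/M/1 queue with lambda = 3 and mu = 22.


rho = 3/22; P(n) = (1-rho)*rho^n = (1-3/22)*(3/22)^2 = 0.0161

0.0161


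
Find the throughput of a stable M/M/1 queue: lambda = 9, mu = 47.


For a stable queue (lambda < mu), throughput = lambda = 9 per hour

9 per hour


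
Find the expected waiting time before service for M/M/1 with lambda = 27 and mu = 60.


rho = 27/60; Wq = rho/(mu - lambda) = 0.0136 hours

0.0136 hours


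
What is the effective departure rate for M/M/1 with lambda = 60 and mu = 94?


For a stable queue (lambda < mu), throughput = lambda = 60 per hour

60 per hour


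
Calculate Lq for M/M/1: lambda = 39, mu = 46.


rho = 39/46; Lq = rho^2/(1-rho) = 4.72

4.72


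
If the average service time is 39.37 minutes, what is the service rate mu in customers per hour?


mu = 60 / avg_service_time = 60 / 39.37 = 1.52 per hour

1.52 per hour


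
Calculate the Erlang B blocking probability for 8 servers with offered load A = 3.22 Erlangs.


B(N,A) = (A^N/N!) / sum(A^k/k!, k=0..N) with N=8, A=3.22 = 0.0115

0.0115


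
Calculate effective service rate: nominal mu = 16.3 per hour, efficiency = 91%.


Effective rate = mu * efficiency = 16.3 * 0.91 = 14.83 per hour

14.83 per hour


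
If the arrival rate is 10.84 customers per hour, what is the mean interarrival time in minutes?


Mean interarrival time = 60/lambda = 60/10.84 = 5.54 minutes

5.54 minutes


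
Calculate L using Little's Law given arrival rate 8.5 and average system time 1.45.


L = lambda * W = 8.5 * 1.45 = 12.33

12.33


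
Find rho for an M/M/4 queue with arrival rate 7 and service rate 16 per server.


rho = lambda/(c*mu) = 7/(4*16) = 0.1094

0.1094


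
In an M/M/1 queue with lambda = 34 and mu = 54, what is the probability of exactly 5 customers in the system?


rho = 34/54; P(n) = (1-rho)*rho^n = (1-34/54)*(34/54)^5 = 0.0366

0.0366


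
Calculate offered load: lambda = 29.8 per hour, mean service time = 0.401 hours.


Offered load a = lambda * E[S] = 29.8 * 0.401 = 11.95 Erlangs

11.95 Erlangs


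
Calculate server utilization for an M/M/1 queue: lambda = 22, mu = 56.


rho = lambda/mu = 22/56 = 0.3929

0.3929


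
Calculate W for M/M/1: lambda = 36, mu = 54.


W = 1/(mu - lambda) = 1/(54 - 36) = 0.0556 hours

0.0556 hours


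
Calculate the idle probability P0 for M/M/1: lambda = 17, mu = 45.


P0 = 1 - rho = 1 - 17/45 = 0.6222

0.6222


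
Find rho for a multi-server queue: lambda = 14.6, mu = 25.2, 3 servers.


rho = lambda / (c * mu) = 14.6 / (3 * 25.2) = 0.1931

0.1931


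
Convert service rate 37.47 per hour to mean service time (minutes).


Mean service time = 60/mu = 60/37.47 = 1.6 minutes

1.6 minutes


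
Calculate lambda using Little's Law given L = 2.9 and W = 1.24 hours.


lambda = L / W = 2.9 / 1.24 = 2.34 per hour

2.34 per hour


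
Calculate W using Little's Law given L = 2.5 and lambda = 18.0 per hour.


W = L / lambda = 2.5 / 18.0 = 0.1389 hours

0.1389 hours


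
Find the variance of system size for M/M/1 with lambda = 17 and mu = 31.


rho = 17/31; Var(N) = rho/(1-rho)^2 = 2.69

2.69


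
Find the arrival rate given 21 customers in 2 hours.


lambda = total arrivals / time = 21 / 2 = 10.5 per hour

10.5 per hour


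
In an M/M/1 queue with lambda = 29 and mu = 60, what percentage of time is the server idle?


Idle fraction = (1 - rho) * 100 = (1 - 29/60) * 100 = 51.7%

51.7%


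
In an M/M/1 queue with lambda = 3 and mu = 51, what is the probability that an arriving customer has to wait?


P(wait) = rho = lambda/mu = 3/51 = 0.0588

0.0588


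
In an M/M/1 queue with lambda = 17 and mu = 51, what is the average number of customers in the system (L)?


rho = 17/51; L = rho/(1-rho) = 0.5

0.5


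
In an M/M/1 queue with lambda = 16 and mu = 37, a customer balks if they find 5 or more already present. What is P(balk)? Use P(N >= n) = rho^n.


P(N >= 5) = rho^5 = (16/37)^5 = 0.0151

0.0151


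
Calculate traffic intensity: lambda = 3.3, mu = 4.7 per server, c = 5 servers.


rho = lambda / (c * mu) = 3.3 / (5 * 4.7) = 0.1404

0.1404


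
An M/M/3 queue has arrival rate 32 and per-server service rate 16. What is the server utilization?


rho = lambda/(c*mu) = 32/(3*16) = 0.6667

0.6667


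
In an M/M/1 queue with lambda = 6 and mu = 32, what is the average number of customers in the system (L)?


rho = 6/32; L = rho/(1-rho) = 0.23

0.23


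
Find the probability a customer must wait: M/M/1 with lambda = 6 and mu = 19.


P(wait) = rho = lambda/mu = 6/19 = 0.3158

0.3158


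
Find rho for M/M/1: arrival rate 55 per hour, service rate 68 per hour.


rho = lambda/mu = 55/68 = 0.8088

0.8088


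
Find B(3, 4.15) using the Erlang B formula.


B(N,A) = (A^N/N!) / sum(A^k/k!, k=0..N) with N=3, A=4.15 = 0.464

0.464


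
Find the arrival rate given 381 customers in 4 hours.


lambda = total arrivals / time = 381 / 4 = 95.25 per hour

95.25 per hour


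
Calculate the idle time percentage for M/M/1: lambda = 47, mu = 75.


Idle fraction = (1 - rho) * 100 = (1 - 47/75) * 100 = 37.3%

37.3%


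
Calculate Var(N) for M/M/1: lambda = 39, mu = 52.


rho = 39/52; Var(N) = rho/(1-rho)^2 = 12.0

12.0


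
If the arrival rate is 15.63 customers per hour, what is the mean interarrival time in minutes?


Mean interarrival time = 60/lambda = 60/15.63 = 3.84 minutes

3.84 minutes


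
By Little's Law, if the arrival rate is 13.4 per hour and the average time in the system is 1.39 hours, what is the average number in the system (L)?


L = lambda * W = 13.4 * 1.39 = 18.63

18.63


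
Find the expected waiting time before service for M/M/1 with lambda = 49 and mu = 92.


rho = 49/92; Wq = rho/(mu - lambda) = 0.0124 hours

0.0124 hours


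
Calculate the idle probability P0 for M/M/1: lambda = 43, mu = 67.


P0 = 1 - rho = 1 - 43/67 = 0.3582

0.3582


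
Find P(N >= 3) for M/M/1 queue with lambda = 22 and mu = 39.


P(N >= 3) = rho^3 = (22/39)^3 = 0.1795

0.1795


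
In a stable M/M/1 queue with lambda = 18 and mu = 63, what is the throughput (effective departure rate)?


For a stable queue (lambda < mu), throughput = lambda = 18 per hour

18 per hour


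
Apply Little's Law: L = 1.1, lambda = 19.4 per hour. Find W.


W = L / lambda = 1.1 / 19.4 = 0.0567 hours

0.0567 hours


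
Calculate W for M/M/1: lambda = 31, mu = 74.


W = 1/(mu - lambda) = 1/(74 - 31) = 0.0233 hours

0.0233 hours


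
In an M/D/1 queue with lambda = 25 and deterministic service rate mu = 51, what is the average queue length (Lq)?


M/D/1: Lq = rho^2 / (2*(1-rho)) where rho = 25/51; Lq = 0.24

0.24


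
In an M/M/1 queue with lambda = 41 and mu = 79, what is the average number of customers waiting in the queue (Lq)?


rho = 41/79; Lq = rho^2/(1-rho) = 0.56

0.56


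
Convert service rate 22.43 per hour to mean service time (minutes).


Mean service time = 60/mu = 60/22.43 = 2.67 minutes

2.67 minutes


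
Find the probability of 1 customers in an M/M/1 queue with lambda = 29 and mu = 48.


rho = 29/48; P(n) = (1-rho)*rho^n = (1-29/48)*(29/48)^1 = 0.2391

0.2391


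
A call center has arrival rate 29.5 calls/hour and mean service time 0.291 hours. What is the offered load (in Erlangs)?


Offered load a = lambda * E[S] = 29.5 * 0.291 = 8.58 Erlangs

8.58 Erlangs


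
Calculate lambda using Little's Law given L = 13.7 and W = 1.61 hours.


lambda = L / W = 13.7 / 1.61 = 8.51 per hour

8.51 per hour


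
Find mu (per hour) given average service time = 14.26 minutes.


mu = 60 / avg_service_time = 60 / 14.26 = 4.21 per hour

4.21 per hour


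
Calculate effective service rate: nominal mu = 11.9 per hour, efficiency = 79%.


Effective rate = mu * efficiency = 11.9 * 0.79 = 9.4 per hour

9.4 per hour


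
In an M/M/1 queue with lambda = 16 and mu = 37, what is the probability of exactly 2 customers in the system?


rho = 16/37; P(n) = (1-rho)*rho^n = (1-16/37)*(16/37)^2 = 0.1061

0.1061


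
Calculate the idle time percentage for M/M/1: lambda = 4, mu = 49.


Idle fraction = (1 - rho) * 100 = (1 - 4/49) * 100 = 91.8%

91.8%


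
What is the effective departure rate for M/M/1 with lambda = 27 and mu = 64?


For a stable queue (lambda < mu), throughput = lambda = 27 per hour

27 per hour


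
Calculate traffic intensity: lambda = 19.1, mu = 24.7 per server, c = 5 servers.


rho = lambda / (c * mu) = 19.1 / (5 * 24.7) = 0.1547

0.1547


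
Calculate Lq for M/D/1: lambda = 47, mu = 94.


M/D/1: Lq = rho^2 / (2*(1-rho)) where rho = 47/94; Lq = 0.25

0.25


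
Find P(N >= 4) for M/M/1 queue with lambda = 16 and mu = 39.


P(N >= 4) = rho^4 = (16/39)^4 = 0.0283

0.0283


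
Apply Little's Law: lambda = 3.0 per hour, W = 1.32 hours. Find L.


L = lambda * W = 3.0 * 1.32 = 3.96

3.96


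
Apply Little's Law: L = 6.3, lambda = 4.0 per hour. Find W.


W = L / lambda = 6.3 / 4.0 = 1.575 hours

1.575 hours


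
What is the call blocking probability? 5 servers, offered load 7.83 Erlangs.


B(N,A) = (A^N/N!) / sum(A^k/k!, k=0..N) with N=5, A=7.83 = 0.4704

0.4704


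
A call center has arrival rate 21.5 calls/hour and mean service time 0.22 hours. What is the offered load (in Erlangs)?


Offered load a = lambda * E[S] = 21.5 * 0.22 = 4.73 Erlangs

4.73 Erlangs


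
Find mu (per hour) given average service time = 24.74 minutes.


mu = 60 / avg_service_time = 60 / 24.74 = 2.43 per hour

2.43 per hour


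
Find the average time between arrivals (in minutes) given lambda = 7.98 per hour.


Mean interarrival time = 60/lambda = 60/7.98 = 7.52 minutes

7.52 minutes


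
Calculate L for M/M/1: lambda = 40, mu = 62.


rho = 40/62; L = rho/(1-rho) = 1.82

1.82


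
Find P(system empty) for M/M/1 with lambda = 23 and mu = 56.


P0 = 1 - rho = 1 - 23/56 = 0.5893

0.5893


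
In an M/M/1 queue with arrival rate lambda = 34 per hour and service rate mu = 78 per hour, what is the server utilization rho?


rho = lambda/mu = 34/78 = 0.4359

0.4359


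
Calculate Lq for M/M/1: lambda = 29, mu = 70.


rho = 29/70; Lq = rho^2/(1-rho) = 0.29

0.29


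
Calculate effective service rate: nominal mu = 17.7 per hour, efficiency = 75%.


Effective rate = mu * efficiency = 17.7 * 0.75 = 13.28 per hour

13.28 per hour


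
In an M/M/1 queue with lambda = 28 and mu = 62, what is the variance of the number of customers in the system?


rho = 28/62; Var(N) = rho/(1-rho)^2 = 1.5

1.5


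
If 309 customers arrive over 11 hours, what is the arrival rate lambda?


lambda = total arrivals / time = 309 / 11 = 28.09 per hour

28.09 per hour


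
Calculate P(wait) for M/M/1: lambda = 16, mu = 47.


P(wait) = rho = lambda/mu = 16/47 = 0.3404

0.3404


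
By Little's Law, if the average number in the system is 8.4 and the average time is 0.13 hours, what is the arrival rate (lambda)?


lambda = L / W = 8.4 / 0.13 = 64.62 per hour

64.62 per hour


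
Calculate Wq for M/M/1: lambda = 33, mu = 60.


rho = 33/60; Wq = rho/(mu - lambda) = 0.0204 hours

0.0204 hours


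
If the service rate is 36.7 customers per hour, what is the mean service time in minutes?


Mean service time = 60/mu = 60/36.7 = 1.63 minutes

1.63 minutes


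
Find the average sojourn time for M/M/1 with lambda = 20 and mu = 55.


W = 1/(mu - lambda) = 1/(55 - 20) = 0.0286 hours

0.0286 hours


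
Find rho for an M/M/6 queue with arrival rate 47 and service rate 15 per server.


rho = lambda/(c*mu) = 47/(6*15) = 0.5222

0.5222


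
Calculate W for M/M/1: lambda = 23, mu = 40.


W = 1/(mu - lambda) = 1/(40 - 23) = 0.0588 hours

0.0588 hours


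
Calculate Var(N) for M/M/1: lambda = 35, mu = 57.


rho = 35/57; Var(N) = rho/(1-rho)^2 = 4.12

4.12


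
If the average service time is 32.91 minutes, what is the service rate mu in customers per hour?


mu = 60 / avg_service_time = 60 / 32.91 = 1.82 per hour

1.82 per hour


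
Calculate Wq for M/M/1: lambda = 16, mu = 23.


rho = 16/23; Wq = rho/(mu - lambda) = 0.0994 hours

0.0994 hours


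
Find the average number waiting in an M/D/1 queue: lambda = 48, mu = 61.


M/D/1: Lq = rho^2 / (2*(1-rho)) where rho = 48/61; Lq = 1.45

1.45


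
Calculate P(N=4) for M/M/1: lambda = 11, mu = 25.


rho = 11/25; P(n) = (1-rho)*rho^n = (1-11/25)*(11/25)^4 = 0.021

0.021


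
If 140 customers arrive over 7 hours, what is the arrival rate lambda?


lambda = total arrivals / time = 140 / 7 = 20.0 per hour

20.0 per hour


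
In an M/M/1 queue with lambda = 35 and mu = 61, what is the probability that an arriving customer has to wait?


P(wait) = rho = lambda/mu = 35/61 = 0.5738

0.5738


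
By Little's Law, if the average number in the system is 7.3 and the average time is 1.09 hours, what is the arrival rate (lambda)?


lambda = L / W = 7.3 / 1.09 = 6.7 per hour

6.7 per hour


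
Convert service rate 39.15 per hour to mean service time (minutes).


Mean service time = 60/mu = 60/39.15 = 1.53 minutes

1.53 minutes


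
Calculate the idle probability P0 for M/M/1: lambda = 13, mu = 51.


P0 = 1 - rho = 1 - 13/51 = 0.7451

0.7451


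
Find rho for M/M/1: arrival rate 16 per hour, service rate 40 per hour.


rho = lambda/mu = 16/40 = 0.4

0.4


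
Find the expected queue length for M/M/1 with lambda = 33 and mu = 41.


rho = 33/41; Lq = rho^2/(1-rho) = 3.32

3.32


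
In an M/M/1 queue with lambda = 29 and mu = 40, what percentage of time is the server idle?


Idle fraction = (1 - rho) * 100 = (1 - 29/40) * 100 = 27.5%

27.5%


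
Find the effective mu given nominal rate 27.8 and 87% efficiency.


Effective rate = mu * efficiency = 27.8 * 0.87 = 24.19 per hour

24.19 per hour


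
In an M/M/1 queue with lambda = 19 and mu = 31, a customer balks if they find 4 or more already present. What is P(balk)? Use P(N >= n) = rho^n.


P(N >= 4) = rho^4 = (19/31)^4 = 0.1411

0.1411


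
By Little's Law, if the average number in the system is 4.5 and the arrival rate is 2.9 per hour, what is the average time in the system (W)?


W = L / lambda = 4.5 / 2.9 = 1.5517 hours

1.5517 hours


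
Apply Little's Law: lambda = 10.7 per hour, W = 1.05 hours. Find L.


L = lambda * W = 10.7 * 1.05 = 11.24

11.24


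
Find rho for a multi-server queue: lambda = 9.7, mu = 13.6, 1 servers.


rho = lambda / (c * mu) = 9.7 / (1 * 13.6) = 0.7132

0.7132


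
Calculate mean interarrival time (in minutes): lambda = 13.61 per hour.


Mean interarrival time = 60/lambda = 60/13.61 = 4.41 minutes

4.41 minutes


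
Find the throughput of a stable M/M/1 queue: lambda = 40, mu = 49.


For a stable queue (lambda < mu), throughput = lambda = 40 per hour

40 per hour


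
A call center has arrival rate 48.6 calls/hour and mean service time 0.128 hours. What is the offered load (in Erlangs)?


Offered load a = lambda * E[S] = 48.6 * 0.128 = 6.22 Erlangs

6.22 Erlangs


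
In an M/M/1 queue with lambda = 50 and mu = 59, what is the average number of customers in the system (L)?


rho = 50/59; L = rho/(1-rho) = 5.56

5.56


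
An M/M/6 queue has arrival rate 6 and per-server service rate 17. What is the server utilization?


rho = lambda/(c*mu) = 6/(6*17) = 0.0588

0.0588


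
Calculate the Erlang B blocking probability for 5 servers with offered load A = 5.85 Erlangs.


B(N,A) = (A^N/N!) / sum(A^k/k!, k=0..N) with N=5, A=5.85 = 0.3498

0.3498


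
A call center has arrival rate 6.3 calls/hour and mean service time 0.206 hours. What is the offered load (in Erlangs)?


Offered load a = lambda * E[S] = 6.3 * 0.206 = 1.3 Erlangs

1.3 Erlangs


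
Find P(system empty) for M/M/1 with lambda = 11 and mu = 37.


P0 = 1 - rho = 1 - 11/37 = 0.7027

0.7027


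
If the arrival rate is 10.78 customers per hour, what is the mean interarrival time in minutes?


Mean interarrival time = 60/lambda = 60/10.78 = 5.57 minutes

5.57 minutes


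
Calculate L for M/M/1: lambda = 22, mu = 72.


rho = 22/72; L = rho/(1-rho) = 0.44

0.44


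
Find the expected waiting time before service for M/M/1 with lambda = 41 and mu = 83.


rho = 41/83; Wq = rho/(mu - lambda) = 0.0118 hours

0.0118 hours


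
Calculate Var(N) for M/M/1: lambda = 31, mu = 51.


rho = 31/51; Var(N) = rho/(1-rho)^2 = 3.95

3.95


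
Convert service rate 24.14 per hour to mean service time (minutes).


Mean service time = 60/mu = 60/24.14 = 2.49 minutes

2.49 minutes


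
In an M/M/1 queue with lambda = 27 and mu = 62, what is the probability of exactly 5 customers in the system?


rho = 27/62; P(n) = (1-rho)*rho^n = (1-27/62)*(27/62)^5 = 0.0088

0.0088


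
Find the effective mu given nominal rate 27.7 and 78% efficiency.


Effective rate = mu * efficiency = 27.7 * 0.78 = 21.61 per hour

21.61 per hour


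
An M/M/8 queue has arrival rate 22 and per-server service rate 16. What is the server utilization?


rho = lambda/(c*mu) = 22/(8*16) = 0.1719

0.1719


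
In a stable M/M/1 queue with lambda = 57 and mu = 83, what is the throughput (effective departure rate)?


For a stable queue (lambda < mu), throughput = lambda = 57 per hour

57 per hour


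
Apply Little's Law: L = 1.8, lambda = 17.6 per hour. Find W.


W = L / lambda = 1.8 / 17.6 = 0.1023 hours

0.1023 hours


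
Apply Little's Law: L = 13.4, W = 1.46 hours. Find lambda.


lambda = L / W = 13.4 / 1.46 = 9.18 per hour

9.18 per hour


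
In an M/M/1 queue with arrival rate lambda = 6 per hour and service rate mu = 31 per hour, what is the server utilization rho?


rho = lambda/mu = 6/31 = 0.1935

0.1935


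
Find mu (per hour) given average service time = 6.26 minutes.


mu = 60 / avg_service_time = 60 / 6.26 = 9.58 per hour

9.58 per hour


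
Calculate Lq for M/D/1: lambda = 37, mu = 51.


M/D/1: Lq = rho^2 / (2*(1-rho)) where rho = 37/51; Lq = 0.96

0.96


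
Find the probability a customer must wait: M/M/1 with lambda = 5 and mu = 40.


P(wait) = rho = lambda/mu = 5/40 = 0.125

0.125


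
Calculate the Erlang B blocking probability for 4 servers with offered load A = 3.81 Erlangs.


B(N,A) = (A^N/N!) / sum(A^k/k!, k=0..N) with N=4, A=3.81 = 0.292

0.292


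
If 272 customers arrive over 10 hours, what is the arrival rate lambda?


lambda = total arrivals / time = 272 / 10 = 27.2 per hour

27.2 per hour


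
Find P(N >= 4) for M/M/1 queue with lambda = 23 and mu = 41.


P(N >= 4) = rho^4 = (23/41)^4 = 0.099

0.099


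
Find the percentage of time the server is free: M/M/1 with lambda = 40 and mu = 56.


Idle fraction = (1 - rho) * 100 = (1 - 40/56) * 100 = 28.6%

28.6%


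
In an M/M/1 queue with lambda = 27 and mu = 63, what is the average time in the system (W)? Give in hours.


W = 1/(mu - lambda) = 1/(63 - 27) = 0.0278 hours

0.0278 hours


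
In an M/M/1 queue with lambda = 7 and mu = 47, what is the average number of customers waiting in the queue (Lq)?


rho = 7/47; Lq = rho^2/(1-rho) = 0.03

0.03


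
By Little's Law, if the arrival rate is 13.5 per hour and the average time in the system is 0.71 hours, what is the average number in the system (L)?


L = lambda * W = 13.5 * 0.71 = 9.59

9.59


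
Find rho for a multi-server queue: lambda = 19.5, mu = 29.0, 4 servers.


rho = lambda / (c * mu) = 19.5 / (4 * 29.0) = 0.1681

0.1681


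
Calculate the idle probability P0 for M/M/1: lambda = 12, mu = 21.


P0 = 1 - rho = 1 - 12/21 = 0.4286

0.4286


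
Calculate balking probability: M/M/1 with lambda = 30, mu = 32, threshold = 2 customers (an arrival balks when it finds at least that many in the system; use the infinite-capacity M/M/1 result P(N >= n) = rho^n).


P(N >= 2) = rho^2 = (30/32)^2 = 0.8789

0.8789


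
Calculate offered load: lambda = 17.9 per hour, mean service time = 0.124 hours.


Offered load a = lambda * E[S] = 17.9 * 0.124 = 2.22 Erlangs

2.22 Erlangs


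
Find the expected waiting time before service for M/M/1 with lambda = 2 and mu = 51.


rho = 2/51; Wq = rho/(mu - lambda) = 0.0008 hours

0.0008 hours


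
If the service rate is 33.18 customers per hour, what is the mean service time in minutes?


Mean service time = 60/mu = 60/33.18 = 1.81 minutes

1.81 minutes


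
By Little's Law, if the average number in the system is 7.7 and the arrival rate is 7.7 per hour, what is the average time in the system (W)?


W = L / lambda = 7.7 / 7.7 = 1.0 hours

1.0 hours


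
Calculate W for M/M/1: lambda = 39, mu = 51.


W = 1/(mu - lambda) = 1/(51 - 39) = 0.0833 hours

0.0833 hours


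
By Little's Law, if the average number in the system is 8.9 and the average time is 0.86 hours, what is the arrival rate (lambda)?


lambda = L / W = 8.9 / 0.86 = 10.35 per hour

10.35 per hour


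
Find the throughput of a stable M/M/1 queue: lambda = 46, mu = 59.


For a stable queue (lambda < mu), throughput = lambda = 46 per hour

46 per hour


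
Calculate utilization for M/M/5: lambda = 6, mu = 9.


rho = lambda/(c*mu) = 6/(5*9) = 0.1333

0.1333


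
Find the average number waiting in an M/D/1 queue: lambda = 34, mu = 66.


M/D/1: Lq = rho^2 / (2*(1-rho)) where rho = 34/66; Lq = 0.27

0.27


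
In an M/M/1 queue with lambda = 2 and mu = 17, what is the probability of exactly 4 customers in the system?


rho = 2/17; P(n) = (1-rho)*rho^n = (1-2/17)*(2/17)^4 = 0.0002

0.0002


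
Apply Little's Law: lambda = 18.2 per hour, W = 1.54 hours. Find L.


L = lambda * W = 18.2 * 1.54 = 28.03

28.03


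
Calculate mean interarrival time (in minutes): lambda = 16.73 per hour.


Mean interarrival time = 60/lambda = 60/16.73 = 3.59 minutes

3.59 minutes


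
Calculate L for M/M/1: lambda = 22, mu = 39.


rho = 22/39; L = rho/(1-rho) = 1.29

1.29


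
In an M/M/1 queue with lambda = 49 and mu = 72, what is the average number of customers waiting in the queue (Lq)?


rho = 49/72; Lq = rho^2/(1-rho) = 1.45

1.45


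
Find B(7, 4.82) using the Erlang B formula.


B(N,A) = (A^N/N!) / sum(A^k/k!, k=0..N) with N=7, A=4.82 = 0.1093

0.1093


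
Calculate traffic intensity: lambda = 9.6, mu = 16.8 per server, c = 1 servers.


rho = lambda / (c * mu) = 9.6 / (1 * 16.8) = 0.5714

0.5714


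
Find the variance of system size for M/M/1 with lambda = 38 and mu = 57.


rho = 38/57; Var(N) = rho/(1-rho)^2 = 6.0

6.0


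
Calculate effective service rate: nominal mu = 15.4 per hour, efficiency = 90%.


Effective rate = mu * efficiency = 15.4 * 0.9 = 13.86 per hour

13.86 per hour


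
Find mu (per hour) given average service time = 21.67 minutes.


mu = 60 / avg_service_time = 60 / 21.67 = 2.77 per hour

2.77 per hour


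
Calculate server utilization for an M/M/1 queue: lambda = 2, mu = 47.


rho = lambda/mu = 2/47 = 0.0426

0.0426


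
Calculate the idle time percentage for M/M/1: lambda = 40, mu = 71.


Idle fraction = (1 - rho) * 100 = (1 - 40/71) * 100 = 43.7%

43.7%


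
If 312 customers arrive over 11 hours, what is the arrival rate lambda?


lambda = total arrivals / time = 312 / 11 = 28.36 per hour

28.36 per hour


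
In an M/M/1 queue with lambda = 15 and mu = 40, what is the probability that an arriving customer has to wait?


P(wait) = rho = lambda/mu = 15/40 = 0.375

0.375


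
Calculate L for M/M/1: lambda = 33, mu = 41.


rho = 33/41; L = rho/(1-rho) = 4.13

4.13


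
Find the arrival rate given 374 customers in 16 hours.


lambda = total arrivals / time = 374 / 16 = 23.38 per hour

23.38 per hour


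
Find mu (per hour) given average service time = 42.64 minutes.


mu = 60 / avg_service_time = 60 / 42.64 = 1.41 per hour

1.41 per hour


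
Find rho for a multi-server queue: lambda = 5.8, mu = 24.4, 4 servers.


rho = lambda / (c * mu) = 5.8 / (4 * 24.4) = 0.0594

0.0594


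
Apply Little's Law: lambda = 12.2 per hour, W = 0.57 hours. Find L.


L = lambda * W = 12.2 * 0.57 = 6.95

6.95


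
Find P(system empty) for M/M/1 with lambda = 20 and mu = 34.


P0 = 1 - rho = 1 - 20/34 = 0.4118

0.4118


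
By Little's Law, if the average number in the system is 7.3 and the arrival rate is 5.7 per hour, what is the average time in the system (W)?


W = L / lambda = 7.3 / 5.7 = 1.2807 hours

1.2807 hours


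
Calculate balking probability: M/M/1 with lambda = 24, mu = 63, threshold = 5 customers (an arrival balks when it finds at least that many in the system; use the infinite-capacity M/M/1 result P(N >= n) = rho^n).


P(N >= 5) = rho^5 = (24/63)^5 = 0.008

0.008


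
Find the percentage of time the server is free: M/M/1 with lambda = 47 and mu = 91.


Idle fraction = (1 - rho) * 100 = (1 - 47/91) * 100 = 48.4%

48.4%


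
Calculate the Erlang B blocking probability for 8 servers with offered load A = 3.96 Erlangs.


B(N,A) = (A^N/N!) / sum(A^k/k!, k=0..N) with N=8, A=3.96 = 0.0292

0.0292


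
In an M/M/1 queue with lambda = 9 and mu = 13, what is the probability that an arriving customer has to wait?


P(wait) = rho = lambda/mu = 9/13 = 0.6923

0.6923


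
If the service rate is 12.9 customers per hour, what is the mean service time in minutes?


Mean service time = 60/mu = 60/12.9 = 4.65 minutes

4.65 minutes


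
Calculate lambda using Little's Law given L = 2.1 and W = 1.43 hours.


lambda = L / W = 2.1 / 1.43 = 1.47 per hour

1.47 per hour


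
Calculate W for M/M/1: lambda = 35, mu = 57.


W = 1/(mu - lambda) = 1/(57 - 35) = 0.0455 hours

0.0455 hours


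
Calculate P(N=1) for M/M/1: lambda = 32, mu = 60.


rho = 32/60; P(n) = (1-rho)*rho^n = (1-32/60)*(32/60)^1 = 0.2489

0.2489


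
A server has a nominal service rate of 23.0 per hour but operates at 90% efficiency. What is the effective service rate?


Effective rate = mu * efficiency = 23.0 * 0.9 = 20.7 per hour

20.7 per hour


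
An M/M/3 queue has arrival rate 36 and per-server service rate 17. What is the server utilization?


rho = lambda/(c*mu) = 36/(3*17) = 0.7059

0.7059


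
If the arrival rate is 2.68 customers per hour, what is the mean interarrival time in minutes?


Mean interarrival time = 60/lambda = 60/2.68 = 22.39 minutes

22.39 minutes


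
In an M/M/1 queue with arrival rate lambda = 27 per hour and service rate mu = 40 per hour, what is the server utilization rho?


rho = lambda/mu = 27/40 = 0.675

0.675


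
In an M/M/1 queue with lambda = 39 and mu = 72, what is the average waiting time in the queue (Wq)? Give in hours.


rho = 39/72; Wq = rho/(mu - lambda) = 0.0164 hours

0.0164 hours


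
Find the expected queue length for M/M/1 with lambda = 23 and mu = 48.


rho = 23/48; Lq = rho^2/(1-rho) = 0.44

0.44


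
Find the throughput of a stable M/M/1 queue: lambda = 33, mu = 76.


For a stable queue (lambda < mu), throughput = lambda = 33 per hour

33 per hour


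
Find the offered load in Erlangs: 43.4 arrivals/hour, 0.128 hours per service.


Offered load a = lambda * E[S] = 43.4 * 0.128 = 5.56 Erlangs

5.56 Erlangs


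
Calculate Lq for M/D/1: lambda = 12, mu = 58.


M/D/1: Lq = rho^2 / (2*(1-rho)) where rho = 12/58; Lq = 0.03

0.03


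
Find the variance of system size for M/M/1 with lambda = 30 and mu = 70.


rho = 30/70; Var(N) = rho/(1-rho)^2 = 1.31

1.31


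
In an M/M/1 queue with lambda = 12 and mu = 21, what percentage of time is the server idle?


Idle fraction = (1 - rho) * 100 = (1 - 12/21) * 100 = 42.9%

42.9%


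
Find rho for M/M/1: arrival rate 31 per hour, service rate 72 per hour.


rho = lambda/mu = 31/72 = 0.4306

0.4306


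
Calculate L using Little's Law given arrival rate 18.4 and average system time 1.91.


L = lambda * W = 18.4 * 1.91 = 35.14

35.14


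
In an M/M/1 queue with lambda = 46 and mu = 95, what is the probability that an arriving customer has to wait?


P(wait) = rho = lambda/mu = 46/95 = 0.4842

0.4842


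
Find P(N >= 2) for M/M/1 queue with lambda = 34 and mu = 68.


P(N >= 2) = rho^2 = (34/68)^2 = 0.25

0.25


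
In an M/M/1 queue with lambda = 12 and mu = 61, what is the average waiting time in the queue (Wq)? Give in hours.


rho = 12/61; Wq = rho/(mu - lambda) = 0.004 hours

0.004 hours


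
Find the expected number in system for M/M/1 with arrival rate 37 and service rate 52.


rho = 37/52; L = rho/(1-rho) = 2.47

2.47


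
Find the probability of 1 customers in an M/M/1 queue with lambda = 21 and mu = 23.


rho = 21/23; P(n) = (1-rho)*rho^n = (1-21/23)*(21/23)^1 = 0.0794

0.0794


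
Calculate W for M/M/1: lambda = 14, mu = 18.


W = 1/(mu - lambda) = 1/(18 - 14) = 0.25 hours

0.25 hours


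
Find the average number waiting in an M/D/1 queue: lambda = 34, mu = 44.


M/D/1: Lq = rho^2 / (2*(1-rho)) where rho = 34/44; Lq = 1.31

1.31


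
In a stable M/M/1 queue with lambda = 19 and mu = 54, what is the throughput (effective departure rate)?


For a stable queue (lambda < mu), throughput = lambda = 19 per hour

19 per hour


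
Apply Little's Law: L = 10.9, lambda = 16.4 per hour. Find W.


W = L / lambda = 10.9 / 16.4 = 0.6646 hours

0.6646 hours


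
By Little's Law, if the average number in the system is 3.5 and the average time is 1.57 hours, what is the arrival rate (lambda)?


lambda = L / W = 3.5 / 1.57 = 2.23 per hour

2.23 per hour


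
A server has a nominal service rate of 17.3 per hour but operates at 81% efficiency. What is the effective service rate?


Effective rate = mu * efficiency = 17.3 * 0.81 = 14.01 per hour

14.01 per hour


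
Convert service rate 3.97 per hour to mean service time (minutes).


Mean service time = 60/mu = 60/3.97 = 15.11 minutes

15.11 minutes


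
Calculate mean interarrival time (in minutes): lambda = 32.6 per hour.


Mean interarrival time = 60/lambda = 60/32.6 = 1.84 minutes

1.84 minutes


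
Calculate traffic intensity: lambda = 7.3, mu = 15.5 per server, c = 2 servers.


rho = lambda / (c * mu) = 7.3 / (2 * 15.5) = 0.2355

0.2355


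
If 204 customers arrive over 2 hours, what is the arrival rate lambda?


lambda = total arrivals / time = 204 / 2 = 102.0 per hour

102.0 per hour


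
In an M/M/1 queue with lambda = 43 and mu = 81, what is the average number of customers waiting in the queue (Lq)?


rho = 43/81; Lq = rho^2/(1-rho) = 0.6

0.6


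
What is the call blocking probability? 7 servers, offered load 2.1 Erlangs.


B(N,A) = (A^N/N!) / sum(A^k/k!, k=0..N) with N=7, A=2.1 = 0.0044

0.0044


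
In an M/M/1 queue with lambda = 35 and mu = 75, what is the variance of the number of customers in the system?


rho = 35/75; Var(N) = rho/(1-rho)^2 = 1.64

1.64


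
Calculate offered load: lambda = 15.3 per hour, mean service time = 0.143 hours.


Offered load a = lambda * E[S] = 15.3 * 0.143 = 2.19 Erlangs

2.19 Erlangs


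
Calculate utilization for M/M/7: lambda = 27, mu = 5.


rho = lambda/(c*mu) = 27/(7*5) = 0.7714

0.7714


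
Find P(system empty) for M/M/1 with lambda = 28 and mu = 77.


P0 = 1 - rho = 1 - 28/77 = 0.6364

0.6364


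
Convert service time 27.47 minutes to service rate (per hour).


mu = 60 / avg_service_time = 60 / 27.47 = 2.18 per hour

2.18 per hour


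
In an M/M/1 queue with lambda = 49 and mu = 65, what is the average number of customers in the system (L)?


rho = 49/65; L = rho/(1-rho) = 3.06

3.06


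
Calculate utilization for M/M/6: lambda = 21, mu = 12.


rho = lambda/(c*mu) = 21/(6*12) = 0.2917

0.2917


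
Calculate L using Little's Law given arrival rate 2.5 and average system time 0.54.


L = lambda * W = 2.5 * 0.54 = 1.35

1.35


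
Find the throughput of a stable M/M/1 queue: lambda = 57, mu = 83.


For a stable queue (lambda < mu), throughput = lambda = 57 per hour

57 per hour


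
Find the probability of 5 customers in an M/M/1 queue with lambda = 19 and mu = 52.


rho = 19/52; P(n) = (1-rho)*rho^n = (1-19/52)*(19/52)^5 = 0.0041

0.0041


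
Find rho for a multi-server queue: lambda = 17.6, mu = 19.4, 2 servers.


rho = lambda / (c * mu) = 17.6 / (2 * 19.4) = 0.4536

0.4536


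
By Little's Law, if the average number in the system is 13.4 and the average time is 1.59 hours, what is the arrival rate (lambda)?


lambda = L / W = 13.4 / 1.59 = 8.43 per hour

8.43 per hour


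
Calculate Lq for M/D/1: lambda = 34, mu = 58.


M/D/1: Lq = rho^2 / (2*(1-rho)) where rho = 34/58; Lq = 0.42

0.42
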